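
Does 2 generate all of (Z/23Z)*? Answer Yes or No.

No

φ(23) = 23 − 1 = 22 = 2 · 11.
It suffices to check that the order of 2 is not a proper divisor of 22: compute 2^(22/q) for q ∈ {2, 11}.
2^11 ≡ 1 (mod 23)  [q = 2: ≡ 1 ✗]
2^2 ≡ 4 (mod 23)  [q = 11: ≢ 1 ✓]
2^11 ≡ 1 shows ord(2) | 11, strictly less than φ(23); not a primitive root.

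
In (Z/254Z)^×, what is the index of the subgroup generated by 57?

ord(57) | φ(254) = φ(2)·φ(127) = 1·126 = 126 = 2 · 3^2 · 7.
Divisors of 126: 1, 2, 3, 6, 7, 9, 14, 18, 21, 42, 63, 126.
Check 57^d mod 254 for each divisor in increasing order:
57^1 ≡ 57 (mod 254)
57^2 ≡ 201 (mod 254)
57^3 ≡ 27 (mod 254)
57^6 ≡ 221 (mod 254)
57^7 ≡ 151 (mod 254)
57^9 ≡ 125 (mod 254)
57^14 ≡ 195 (mod 254)
57^18 ≡ 131 (mod 254)
57^21 ≡ 235 (mod 254)
57^42 ≡ 107 (mod 254)
57^63 ≡ 253 (mod 254)
57^126 ≡ 1 (mod 254) ✓
Thus |⟨57⟩| = ord(57) = 126.
[(Z/254Z)^× : ⟨57⟩] = 126/126 = 1.

1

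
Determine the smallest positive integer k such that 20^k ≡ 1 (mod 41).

20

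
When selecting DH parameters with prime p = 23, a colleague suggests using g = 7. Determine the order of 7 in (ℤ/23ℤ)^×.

By Lagrange's theorem, ord_23(7) divides φ(23) = 23 − 1 = 22 = 2 · 11.
Divisors of 22: 1, 2, 11, 22.
Evaluate successive powers at the divisors of 22:
7^1 ≡ 7 (mod 23)
7^2 ≡ 3 (mod 23)
7^11 ≡ 22 (mod 23)
7^22 ≡ 1 (mod 23) ✓
Therefore the multiplicative order of 7 modulo 23 is 22.

22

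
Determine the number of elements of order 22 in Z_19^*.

0

φ(19) = 19 − 1 = 18 = 2 · 3^2.
In a cyclic group of order 18, there are φ(d) elements of order d for each divisor d of 18, and zero for non-divisors.
Here 18 is not a multiple of 22, so there are no elements of order 22.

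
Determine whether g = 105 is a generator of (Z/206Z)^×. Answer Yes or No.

φ(206) = φ(2)·φ(103) = 1·102 = 102 = 2 · 3 · 17.
Test 105^(102/q) mod 206 for each prime factor q of 102:
105^51 ≡ 1 (mod 206)  [q = 2: ≡ 1 ✗]
105^34 ≡ 149 (mod 206)  [q = 3: ≢ 1 ✓]
105^6 ≡ 167 (mod 206)  [q = 17: ≢ 1 ✓]
105^51 ≡ 1 shows ord(105) | 51, strictly less than φ(206); not a primitive root.

No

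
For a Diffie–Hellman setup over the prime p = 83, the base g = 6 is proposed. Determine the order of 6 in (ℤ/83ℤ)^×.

Since 6 ∈ (Z/83Z)^×, its order divides φ(83) = 83 − 1 = 82 = 2 · 41.
Divisors of 82: 1, 2, 41, 82.
Test each divisor d:
6^1 ≡ 6 (mod 83)
6^2 ≡ 36 (mod 83)
6^41 ≡ 82 (mod 83)
6^82 ≡ 1 (mod 83) ✓
The smallest such exponent is 82, so the order of 6 is 82.

82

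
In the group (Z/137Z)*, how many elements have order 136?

φ(137) = 137 − 1 = 136 = 2^3 · 17.
In a cyclic group of order 136, there are φ(d) elements of order d for each divisor d of 136, and zero for non-divisors.
136 = 2^3 · 17 divides 136, and φ(136) = 64.

64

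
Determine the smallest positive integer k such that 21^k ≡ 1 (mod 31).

By Lagrange's theorem, ord_31(21) divides φ(31) = 31 − 1 = 30 = 2 · 3 · 5.
Divisors of 30: 1, 2, 3, 5, 6, 10, 15, 30.
Compute 21^d (mod 31) for the divisors d until we hit 1:
21^1 ≡ 21
21^2 ≡ 7
21^3 ≡ 23
21^5 ≡ 6
21^6 ≡ 2
21^10 ≡ 5
21^15 ≡ 30
21^30 ≡ 1
Therefore the multiplicative order of 21 modulo 31 is 30.

30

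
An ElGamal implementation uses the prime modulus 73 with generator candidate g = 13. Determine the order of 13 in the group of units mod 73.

ord(13) | φ(73) = 73 − 1 = 72 = 2^3 · 3^2.
Divisors of 72: 1, 2, 3, 4, 6, 8, 9, 12, 18, 24, 36, 72.
Evaluate successive powers at the divisors of 72:
13^1 ≡ 13
13^2 ≡ 23
13^3 ≡ 7
13^4 ≡ 18
13^6 ≡ 49
13^8 ≡ 32
13^9 ≡ 51
13^12 ≡ 65
13^18 ≡ 46
13^24 ≡ 64
13^36 ≡ 72
13^72 ≡ 1
The smallest such exponent is 72, so the order of 13 is 72.

72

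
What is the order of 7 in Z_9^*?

ord(7) | φ(9) = φ(3^2) = 3·(3−1) = 6 = 2 · 3.
Divisors of 6: 1, 2, 3, 6.
Evaluate successive powers at the divisors of 6:
7^1 ≡ 7 (mod 9)
7^2 ≡ 4 (mod 9)
7^3 ≡ 1 (mod 9) ✓
So ord_9(7) = 3.

3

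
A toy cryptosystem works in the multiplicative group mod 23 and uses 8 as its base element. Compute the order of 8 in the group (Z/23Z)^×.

Since 8 ∈ (Z/23Z)^×, its order divides φ(23) = 23 − 1 = 22 = 2 · 11.
Divisors of 22: 1, 2, 11, 22.
Evaluate successive powers at the divisors of 22:
8^1 ≡ 8 (mod 23)
8^2 ≡ 18 (mod 23)
8^11 ≡ 1 (mod 23) ✓
Hence ord(8) = 11.

11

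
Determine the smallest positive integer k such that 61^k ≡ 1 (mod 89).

88

By Lagrange's theorem, ord_89(61) divides φ(89) = 89 − 1 = 88 = 2^3 · 11.
Divisors of 88: 1, 2, 4, 8, 11, 22, 44, 88.
Compute 61^d (mod 89) for the divisors d until we hit 1:
61^1 ≡ 61
61^2 ≡ 72
61^4 ≡ 22
61^8 ≡ 39
61^11 ≡ 52
61^22 ≡ 34
61^44 ≡ 88
61^88 ≡ 1
So ord_89(61) = 88.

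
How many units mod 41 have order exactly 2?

1

φ(41) = 41 − 1 = 40 = 2^3 · 5.
In a cyclic group of order 40, there are φ(d) elements of order d for each divisor d of 40, and zero for non-divisors.
2 | 40, and φ(2) = 2 − 1 = 1.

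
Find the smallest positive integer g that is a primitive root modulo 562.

3

φ(562) = φ(2)·φ(281) = 1·280 = 280 = 2^3 · 5 · 7.
Test candidates g = 2, 3, … against the prime factors q ∈ {2, 5, 7} of φ(562): g is a generator iff g^(280/q) ≢ 1 for every such q.
g = 2: gcd(2, 562) = 2 > 1, not a unit — skip.
g = 3: 3^140 ≡ 561; 3^56 ≡ 367; 3^40 ≡ 249 — none is 1, so 3 is a primitive root.
So 3 is the smallest generator of (Z/562Z)^×.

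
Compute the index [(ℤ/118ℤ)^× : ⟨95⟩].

2

ord(95) | φ(118) = φ(2)·φ(59) = 1·58 = 58 = 2 · 29.
Divisors of 58: 1, 2, 29, 58.
Evaluate successive powers at the divisors of 58:
95^1 ≡ 95
95^2 ≡ 57
95^29 ≡ 1
The order of 95 is 29, so the subgroup it generates has 29 elements.
The index is φ(118) / ord(95) = 58 / 29 = 2.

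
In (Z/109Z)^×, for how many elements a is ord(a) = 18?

φ(109) = 109 − 1 = 108 = 2^2 · 3^3.
In a cyclic group of order 108, there are φ(d) elements of order d for each divisor d of 108, and zero for non-divisors.
18 = 2 · 3^2 divides 108, and φ(18) = 6.

6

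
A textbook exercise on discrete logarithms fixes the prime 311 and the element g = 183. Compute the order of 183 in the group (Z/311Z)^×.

310

The order of 183 must divide φ(311) = 311 − 1 = 310 = 2 · 5 · 31.
Divisors of 310: 1, 2, 5, 10, 31, 62, 155, 310.
Check 183^d mod 311 for each divisor in increasing order:
183^1 ≡ 183 (mod 311)
183^2 ≡ 212 (mod 311)
183^5 ≡ 46 (mod 311)
183^10 ≡ 250 (mod 311)
183^31 ≡ 259 (mod 311)
183^62 ≡ 216 (mod 311)
183^155 ≡ 310 (mod 311)
183^310 ≡ 1 (mod 311) ✓
Hence ord(183) = 310.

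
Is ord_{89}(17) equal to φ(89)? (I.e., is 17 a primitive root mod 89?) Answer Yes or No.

No

φ(89) = 89 − 1 = 88 = 2^3 · 11.
An element g generates (Z/89Z)^× iff g^(88/q) ≢ 1 (mod 89) for each prime q ∈ {2, 11}.
17^44 ≡ 1 (mod 89)  [q = 2: ≡ 1 ✗]
17^8 ≡ 8 (mod 89)  [q = 11: ≢ 1 ✓]
Since 17^44 ≡ 1, the order of 17 divides 44 < 88, so 17 is not a primitive root.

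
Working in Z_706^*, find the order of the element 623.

By Lagrange's theorem, ord_706(623) divides φ(706) = φ(2)·φ(353) = 1·352 = 352 = 2^5 · 11.
Divisors of 352: 1, 2, 4, 8, 11, 16, 22, 32, 44, 88, 176, 352.
Test each divisor d:
623^1 ≡ 623 (mod 706)
623^2 ≡ 535 (mod 706)
623^4 ≡ 295 (mod 706)
623^8 ≡ 187 (mod 706)
623^11 ≡ 237 (mod 706)
623^16 ≡ 375 (mod 706)
623^22 ≡ 395 (mod 706)
623^32 ≡ 131 (mod 706)
623^44 ≡ 705 (mod 706)
623^88 ≡ 1 (mod 706) ✓
Hence ord(623) = 88.

88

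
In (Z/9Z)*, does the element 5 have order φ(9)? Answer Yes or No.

Yes

φ(9) = φ(3^2) = 3·(3−1) = 6 = 2 · 3.
5 is a primitive root mod 9 iff 5^(φ(9)/q) ≢ 1 for every prime q | φ(9), i.e. q ∈ {2, 3}.
5^3 ≡ 8 (mod 9)  [q = 2: ≢ 1 ✓]
5^2 ≡ 7 (mod 9)  [q = 3: ≢ 1 ✓]
Every test exponent gives a nontrivial residue, hence 5 generates the full group.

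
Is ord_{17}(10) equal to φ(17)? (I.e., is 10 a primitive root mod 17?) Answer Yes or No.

φ(17) = 17 − 1 = 16 = 2^4.
An element g generates (Z/17Z)^× iff g^(16/q) ≢ 1 (mod 17) for each prime q ∈ {2}.
10^8 ≡ 16 (mod 17)  [q = 2: ≢ 1 ✓]
Every test exponent gives a nontrivial residue, hence 10 generates the full group.

Yes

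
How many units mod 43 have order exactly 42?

12

φ(43) = 43 − 1 = 42 = 2 · 3 · 7.
(Z/43Z)^× is cyclic (|G| = 42); a cyclic group of order m has exactly φ(d) elements of each order d | m, and none otherwise.
42 = 2 · 3 · 7 divides 42, and φ(42) = 12.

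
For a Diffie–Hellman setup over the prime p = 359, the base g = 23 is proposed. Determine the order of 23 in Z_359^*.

179

By Lagrange's theorem, ord_359(23) divides φ(359) = 359 − 1 = 358 = 2 · 179.
Divisors of 358: 1, 2, 179, 358.
Check 23^d mod 359 for each divisor in increasing order:
23^1 ≡ 23
23^2 ≡ 170
23^179 ≡ 1
The smallest such exponent is 179, so the order of 23 is 179.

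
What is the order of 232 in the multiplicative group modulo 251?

ord(232) | φ(251) = 251 − 1 = 250 = 2 · 5^3.
Divisors of 250: 1, 2, 5, 10, 25, 50, 125, 250.
Check 232^d mod 251 for each divisor in increasing order:
232^1 ≡ 232
232^2 ≡ 110
232^5 ≡ 16
232^10 ≡ 5
232^25 ≡ 149
232^50 ≡ 113
232^125 ≡ 1
Therefore the multiplicative order of 232 modulo 251 is 125.

125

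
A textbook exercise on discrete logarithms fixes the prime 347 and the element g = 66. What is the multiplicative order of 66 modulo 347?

By Lagrange's theorem, ord_347(66) divides φ(347) = 347 − 1 = 346 = 2 · 173.
Divisors of 346: 1, 2, 173, 346.
Evaluate successive powers at the divisors of 346:
66^1 ≡ 66
66^2 ≡ 192
66^173 ≡ 346
66^346 ≡ 1
The smallest such exponent is 346, so the order of 66 is 346.

346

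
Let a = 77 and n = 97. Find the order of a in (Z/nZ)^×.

32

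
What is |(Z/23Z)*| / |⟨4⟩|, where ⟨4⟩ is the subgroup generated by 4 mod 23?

2

ord(4) | φ(23) = 23 − 1 = 22 = 2 · 11.
Divisors of 22: 1, 2, 11, 22.
Compute 4^d (mod 23) for the divisors d until we hit 1:
4^1 ≡ 4
4^2 ≡ 16
4^11 ≡ 1
The order of 4 is 11, so the subgroup it generates has 11 elements.
The index is φ(23) / ord(4) = 22 / 11 = 2.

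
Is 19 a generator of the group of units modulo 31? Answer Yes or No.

No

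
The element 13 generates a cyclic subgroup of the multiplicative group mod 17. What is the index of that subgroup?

4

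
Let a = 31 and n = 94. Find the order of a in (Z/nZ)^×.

Since 31 ∈ (Z/94Z)^×, its order divides φ(94) = φ(2)·φ(47) = 1·46 = 46 = 2 · 23.
Divisors of 46: 1, 2, 23, 46.
Check 31^d mod 94 for each divisor in increasing order:
31^1 ≡ 31
31^2 ≡ 21
31^23 ≡ 93
31^46 ≡ 1
The smallest such exponent is 46, so the order of 31 is 46.

46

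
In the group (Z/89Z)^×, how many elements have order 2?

φ(89) = 89 − 1 = 88 = 2^3 · 11.
Since (Z/89Z)^× is cyclic of order 88, the number of elements of order d is φ(d) when d | 88 and 0 otherwise.
2 | 88, and φ(2) = 2 − 1 = 1.

1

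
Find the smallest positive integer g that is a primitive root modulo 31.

3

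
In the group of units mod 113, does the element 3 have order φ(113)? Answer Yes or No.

Yes

φ(113) = 113 − 1 = 112 = 2^4 · 7.
It suffices to check that the order of 3 is not a proper divisor of 112: compute 3^(112/q) for q ∈ {2, 7}.
3^56 ≡ 112 (mod 113)  [q = 2: ≢ 1 ✓]
3^16 ≡ 49 (mod 113)  [q = 7: ≢ 1 ✓]
None equal 1, so ord_113(3) = 112: 3 is a primitive root.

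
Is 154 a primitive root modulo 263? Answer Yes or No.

φ(263) = 263 − 1 = 262 = 2 · 131.
154 is a primitive root mod 263 iff 154^(φ(263)/q) ≢ 1 for every prime q | φ(263), i.e. q ∈ {2, 131}.
154^131 ≡ 262 (mod 263)  [q = 2: ≢ 1 ✓]
154^2 ≡ 46 (mod 263)  [q = 131: ≢ 1 ✓]
Every test exponent gives a nontrivial residue, hence 154 generates the full group.

Yes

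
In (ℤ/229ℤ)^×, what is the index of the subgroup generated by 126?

4

By Lagrange's theorem, ord_229(126) divides φ(229) = 229 − 1 = 228 = 2^2 · 3 · 19.
Divisors of 228: 1, 2, 3, 4, 6, 12, 19, 38, 57, 76, 114, 228.
Evaluate successive powers at the divisors of 228:
126^1 ≡ 126 (mod 229)
126^2 ≡ 75 (mod 229)
126^3 ≡ 61 (mod 229)
126^4 ≡ 129 (mod 229)
126^6 ≡ 57 (mod 229)
126^12 ≡ 43 (mod 229)
126^19 ≡ 134 (mod 229)
126^38 ≡ 94 (mod 229)
126^57 ≡ 1 (mod 229) ✓
So ord_229(126) = 57, hence |⟨126⟩| = 57.
[(Z/229Z)^× : ⟨126⟩] = 228/57 = 4.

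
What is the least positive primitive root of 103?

5

φ(103) = 103 − 1 = 102 = 2 · 3 · 17.
Test candidates g = 2, 3, … against the prime factors q ∈ {2, 3, 17} of φ(103): g is a generator iff g^(102/q) ≢ 1 for every such q.
g = 2: 2^51 ≡ 1 — hits 1, so not a primitive root.
g = 3: 3^51 ≡ 102; 3^34 ≡ 1 — hits 1, so not a primitive root.
g = 4: 4^51 ≡ 1 — hits 1, so not a primitive root.
g = 5: 5^51 ≡ 102; 5^34 ≡ 56; 5^6 ≡ 72 — none is 1, so 5 is a primitive root.
So 5 is the smallest generator of (Z/103Z)^×.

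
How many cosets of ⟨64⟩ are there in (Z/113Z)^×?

8

The order of 64 must divide φ(113) = 113 − 1 = 112 = 2^4 · 7.
Divisors of 112: 1, 2, 4, 7, 8, 14, 16, 28, 56, 112.
Compute 64^d (mod 113) for the divisors d until we hit 1:
64^1 ≡ 64
64^2 ≡ 28
64^4 ≡ 106
64^7 ≡ 112
64^8 ≡ 49
64^14 ≡ 1
So ord_113(64) = 14, hence |⟨64⟩| = 14.
[(Z/113Z)^× : ⟨64⟩] = 112/14 = 8.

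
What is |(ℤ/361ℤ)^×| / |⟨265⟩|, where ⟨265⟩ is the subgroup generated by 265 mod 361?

By Lagrange's theorem, ord_361(265) divides φ(361) = φ(19^2) = 19·(19−1) = 342 = 2 · 3^2 · 19.
Divisors of 342: 1, 2, 3, 6, 9, 18, 19, 38, 57, 114, 171, 342.
Compute 265^d (mod 361) for the divisors d until we hit 1:
265^1 ≡ 265
265^2 ≡ 191
265^3 ≡ 75
265^6 ≡ 210
265^9 ≡ 227
265^18 ≡ 267
265^19 ≡ 360
265^38 ≡ 1
Thus |⟨265⟩| = ord(265) = 38.
[(Z/361Z)^× : ⟨265⟩] = 342/38 = 9.

9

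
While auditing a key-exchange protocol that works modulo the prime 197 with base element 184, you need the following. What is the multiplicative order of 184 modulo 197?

196

By Lagrange's theorem, ord_197(184) divides φ(197) = 197 − 1 = 196 = 2^2 · 7^2.
Divisors of 196: 1, 2, 4, 7, 14, 28, 49, 98, 196.
Evaluate successive powers at the divisors of 196:
184^1 ≡ 184 (mod 197)
184^2 ≡ 169 (mod 197)
184^4 ≡ 193 (mod 197)
184^7 ≡ 120 (mod 197)
184^14 ≡ 19 (mod 197)
184^28 ≡ 164 (mod 197)
184^49 ≡ 14 (mod 197)
184^98 ≡ 196 (mod 197)
184^196 ≡ 1 (mod 197) ✓
Therefore the multiplicative order of 184 modulo 197 is 196.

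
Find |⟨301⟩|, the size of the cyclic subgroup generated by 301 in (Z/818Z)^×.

Since 301 ∈ (Z/818Z)^×, its order divides φ(818) = φ(2)·φ(409) = 1·408 = 408 = 2^3 · 3 · 17.
Divisors of 408: 1, 2, 3, 4, 6, 8, 12, 17, 24, 34, 51, 68, 102, 136, 204, 408.
Evaluate successive powers at the divisors of 408:
301^1 ≡ 301 (mod 818)
301^2 ≡ 621 (mod 818)
301^3 ≡ 417 (mod 818)
301^4 ≡ 363 (mod 818)
301^6 ≡ 473 (mod 818)
301^8 ≡ 71 (mod 818)
301^12 ≡ 415 (mod 818)
301^17 ≡ 769 (mod 818)
301^24 ≡ 445 (mod 818)
301^34 ≡ 765 (mod 818)
301^51 ≡ 143 (mod 818)
301^68 ≡ 355 (mod 818)
301^102 ≡ 817 (mod 818)
301^136 ≡ 53 (mod 818)
301^204 ≡ 1 (mod 818) ✓
The smallest such exponent is 204, so the order of 301 is 204.

204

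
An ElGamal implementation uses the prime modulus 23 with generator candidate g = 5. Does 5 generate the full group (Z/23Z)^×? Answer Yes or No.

φ(23) = 23 − 1 = 22 = 2 · 11.
It suffices to check that the order of 5 is not a proper divisor of 22: compute 5^(22/q) for q ∈ {2, 11}.
5^11 ≡ 22 (mod 23)  [q = 2: ≢ 1 ✓]
5^2 ≡ 2 (mod 23)  [q = 11: ≢ 1 ✓]
None equal 1, so ord_23(5) = 22: 5 is a primitive root.

Yes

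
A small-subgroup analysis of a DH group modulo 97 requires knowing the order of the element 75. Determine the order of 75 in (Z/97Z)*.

By Lagrange's theorem, ord_97(75) divides φ(97) = 97 − 1 = 96 = 2^5 · 3.
Divisors of 96: 1, 2, 3, 4, 6, 8, 12, 16, 24, 32, 48, 96.
Check 75^d mod 97 for each divisor in increasing order:
75^1 ≡ 75
75^2 ≡ 96
75^3 ≡ 22
75^4 ≡ 1
Therefore the multiplicative order of 75 modulo 97 is 4.

4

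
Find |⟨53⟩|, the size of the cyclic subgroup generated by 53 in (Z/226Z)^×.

28

By Lagrange's theorem, ord_226(53) divides φ(226) = φ(2)·φ(113) = 1·112 = 112 = 2^4 · 7.
Divisors of 112: 1, 2, 4, 7, 8, 14, 16, 28, 56, 112.
Evaluate successive powers at the divisors of 112:
53^1 ≡ 53 (mod 226)
53^2 ≡ 97 (mod 226)
53^4 ≡ 143 (mod 226)
53^7 ≡ 211 (mod 226)
53^8 ≡ 109 (mod 226)
53^14 ≡ 225 (mod 226)
53^16 ≡ 129 (mod 226)
53^28 ≡ 1 (mod 226) ✓
The smallest such exponent is 28, so the order of 53 is 28.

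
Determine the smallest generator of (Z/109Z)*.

φ(109) = 109 − 1 = 108 = 2^2 · 3^3.
g is a primitive root iff g^(108/q) ≢ 1 (mod 109) for each prime q ∈ {2, 3}.
g = 2: 2^54 ≡ 108; 2^36 ≡ 1 — hits 1, so not a primitive root.
g = 3: 3^54 ≡ 1 — hits 1, so not a primitive root.
g = 4: 4^54 ≡ 1 — hits 1, so not a primitive root.
g = 5: 5^54 ≡ 1 — hits 1, so not a primitive root.
g = 6: 6^54 ≡ 108; 6^36 ≡ 63 — none is 1, so 6 is a primitive root.
The smallest primitive root modulo 109 is 6.

6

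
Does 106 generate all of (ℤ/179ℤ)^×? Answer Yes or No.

φ(179) = 179 − 1 = 178 = 2 · 89.
Test 106^(178/q) mod 179 for each prime factor q of 178:
106^89 ≡ 1 (mod 179)  [q = 2: ≡ 1 ✗]
106^2 ≡ 138 (mod 179)  [q = 89: ≢ 1 ✓]
106^89 ≡ 1 shows ord(106) | 89, strictly less than φ(179); not a primitive root.

No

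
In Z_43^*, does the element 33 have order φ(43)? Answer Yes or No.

Yes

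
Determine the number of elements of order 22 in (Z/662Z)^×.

10

φ(662) = φ(2)·φ(331) = 1·330 = 330 = 2 · 3 · 5 · 11.
In a cyclic group of order 330, there are φ(d) elements of order d for each divisor d of 330, and zero for non-divisors.
22 = 2 · 11 divides 330, and φ(22) = 10.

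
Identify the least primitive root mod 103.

5

φ(103) = 103 − 1 = 102 = 2 · 3 · 17.
Test candidates g = 2, 3, … against the prime factors q ∈ {2, 3, 17} of φ(103): g is a generator iff g^(102/q) ≢ 1 for every such q.
g = 2: 2^51 ≡ 1 — hits 1, so not a primitive root.
g = 3: 3^51 ≡ 102; 3^34 ≡ 1 — hits 1, so not a primitive root.
g = 4: 4^51 ≡ 1 — hits 1, so not a primitive root.
g = 5: 5^51 ≡ 102; 5^34 ≡ 56; 5^6 ≡ 72 — none is 1, so 5 is a primitive root.
So 5 is the smallest generator of (Z/103Z)^×.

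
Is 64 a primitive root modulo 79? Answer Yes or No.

No

φ(79) = 79 − 1 = 78 = 2 · 3 · 13.
An element g generates (Z/79Z)^× iff g^(78/q) ≢ 1 (mod 79) for each prime q ∈ {2, 3, 13}.
64^39 ≡ 1 (mod 79)  [q = 2: ≡ 1 ✗]
64^26 ≡ 1 (mod 79)  [q = 3: ≡ 1 ✗]
64^6 ≡ 10 (mod 79)  [q = 13: ≢ 1 ✓]
The check at q = 2 fails, so 64 generates a proper subgroup.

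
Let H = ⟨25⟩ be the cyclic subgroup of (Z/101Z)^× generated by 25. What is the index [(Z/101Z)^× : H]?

4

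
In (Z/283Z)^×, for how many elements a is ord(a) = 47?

46

φ(283) = 283 − 1 = 282 = 2 · 3 · 47.
In a cyclic group of order 282, there are φ(d) elements of order d for each divisor d of 282, and zero for non-divisors.
47 | 282, and φ(47) = 47 − 1 = 46.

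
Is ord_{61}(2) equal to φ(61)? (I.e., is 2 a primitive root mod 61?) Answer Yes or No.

Yes

φ(61) = 61 − 1 = 60 = 2^2 · 3 · 5.
An element g generates (Z/61Z)^× iff g^(60/q) ≢ 1 (mod 61) for each prime q ∈ {2, 3, 5}.
2^30 ≡ 60 (mod 61)  [q = 2: ≢ 1 ✓]
2^20 ≡ 47 (mod 61)  [q = 3: ≢ 1 ✓]
2^12 ≡ 9 (mod 61)  [q = 5: ≢ 1 ✓]
None equal 1, so ord_61(2) = 60: 2 is a primitive root.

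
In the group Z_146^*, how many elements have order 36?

12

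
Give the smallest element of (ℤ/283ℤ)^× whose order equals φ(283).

3

φ(283) = 283 − 1 = 282 = 2 · 3 · 47.
g is a primitive root iff g^(282/q) ≢ 1 (mod 283) for each prime q ∈ {2, 3, 47}.
g = 2: 2^141 ≡ 282; 2^94 ≡ 1 — hits 1, so not a primitive root.
g = 3: 3^141 ≡ 282; 3^94 ≡ 238; 3^6 ≡ 163 — none is 1, so 3 is a primitive root.
Hence the least primitive root of 283 is 3.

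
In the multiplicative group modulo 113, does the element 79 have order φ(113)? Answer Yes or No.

φ(113) = 113 − 1 = 112 = 2^4 · 7.
It suffices to check that the order of 79 is not a proper divisor of 112: compute 79^(112/q) for q ∈ {2, 7}.
79^56 ≡ 112 (mod 113)  [q = 2: ≢ 1 ✓]
79^16 ≡ 16 (mod 113)  [q = 7: ≢ 1 ✓]
None equal 1, so ord_113(79) = 112: 79 is a primitive root.

Yes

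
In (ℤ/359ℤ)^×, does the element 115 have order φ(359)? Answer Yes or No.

No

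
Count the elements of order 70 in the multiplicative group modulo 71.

24

φ(71) = 71 − 1 = 70 = 2 · 5 · 7.
In a cyclic group of order 70, there are φ(d) elements of order d for each divisor d of 70, and zero for non-divisors.
70 = 2 · 5 · 7 divides 70, and φ(70) = 24.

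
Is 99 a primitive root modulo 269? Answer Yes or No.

No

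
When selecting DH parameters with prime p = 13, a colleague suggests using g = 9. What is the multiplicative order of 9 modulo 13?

By Lagrange's theorem, ord_13(9) divides φ(13) = 13 − 1 = 12 = 2^2 · 3.
Divisors of 12: 1, 2, 3, 4, 6, 12.
Compute 9^d (mod 13) for the divisors d until we hit 1:
9^1 ≡ 9 (mod 13)
9^2 ≡ 3 (mod 13)
9^3 ≡ 1 (mod 13) ✓
Therefore the multiplicative order of 9 modulo 13 is 3.

3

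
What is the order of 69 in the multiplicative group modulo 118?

58

ord(69) | φ(118) = φ(2)·φ(59) = 1·58 = 58 = 2 · 29.
Divisors of 58: 1, 2, 29, 58.
Test each divisor d:
69^1 ≡ 69 (mod 118)
69^2 ≡ 41 (mod 118)
69^29 ≡ 117 (mod 118)
69^58 ≡ 1 (mod 118) ✓
So ord_118(69) = 58.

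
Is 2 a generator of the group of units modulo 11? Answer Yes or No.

Yes

φ(11) = 11 − 1 = 10 = 2 · 5.
An element g generates (Z/11Z)^× iff g^(10/q) ≢ 1 (mod 11) for each prime q ∈ {2, 5}.
2^5 ≡ 10 (mod 11)  [q = 2: ≢ 1 ✓]
2^2 ≡ 4 (mod 11)  [q = 5: ≢ 1 ✓]
None equal 1, so ord_11(2) = 10: 2 is a primitive root.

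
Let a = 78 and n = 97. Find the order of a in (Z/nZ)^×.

32

The order of 78 must divide φ(97) = 97 − 1 = 96 = 2^5 · 3.
Divisors of 96: 1, 2, 3, 4, 6, 8, 12, 16, 24, 32, 48, 96.
Evaluate successive powers at the divisors of 96:
78^1 ≡ 78
78^2 ≡ 70
78^3 ≡ 28
78^4 ≡ 50
78^6 ≡ 8
78^8 ≡ 75
78^12 ≡ 64
78^16 ≡ 96
78^24 ≡ 22
78^32 ≡ 1
Hence ord(78) = 32.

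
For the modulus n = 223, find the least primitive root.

3

φ(223) = 223 − 1 = 222 = 2 · 3 · 37.
g is a primitive root iff g^(222/q) ≢ 1 (mod 223) for each prime q ∈ {2, 3, 37}.
g = 2: 2^111 ≡ 1 — hits 1, so not a primitive root.
g = 3: 3^111 ≡ 222; 3^74 ≡ 183; 3^6 ≡ 60 — none is 1, so 3 is a primitive root.
Hence the least primitive root of 223 is 3.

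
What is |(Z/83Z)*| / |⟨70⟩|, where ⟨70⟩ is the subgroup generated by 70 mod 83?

2

Since 70 ∈ (Z/83Z)^×, its order divides φ(83) = 83 − 1 = 82 = 2 · 41.
Divisors of 82: 1, 2, 41, 82.
Check 70^d mod 83 for each divisor in increasing order:
70^1 ≡ 70 (mod 83)
70^2 ≡ 3 (mod 83)
70^41 ≡ 1 (mod 83) ✓
The order of 70 is 41, so the subgroup it generates has 41 elements.
The index is φ(83) / ord(70) = 82 / 41 = 2.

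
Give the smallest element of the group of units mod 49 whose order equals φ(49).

3

φ(49) = φ(7^2) = 7·(7−1) = 42 = 2 · 3 · 7.
Test candidates g = 2, 3, … against the prime factors q ∈ {2, 3, 7} of φ(49): g is a generator iff g^(42/q) ≢ 1 for every such q.
g = 2: 2^21 ≡ 1 — hits 1, so not a primitive root.
g = 3: 3^21 ≡ 48; 3^14 ≡ 30; 3^6 ≡ 43 — none is 1, so 3 is a primitive root.
Hence the least primitive root of 49 is 3.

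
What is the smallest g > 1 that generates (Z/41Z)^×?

φ(41) = 41 − 1 = 40 = 2^3 · 5.
g is a primitive root iff g^(40/q) ≢ 1 (mod 41) for each prime q ∈ {2, 5}.
g = 2: 2^20 ≡ 1 — hits 1, so not a primitive root.
g = 3: 3^20 ≡ 40; 3^8 ≡ 1 — hits 1, so not a primitive root.
g = 4: 4^20 ≡ 1 — hits 1, so not a primitive root.
g = 5: 5^20 ≡ 1 — hits 1, so not a primitive root.
g = 6: 6^20 ≡ 40; 6^8 ≡ 10 — none is 1, so 6 is a primitive root.
Hence the least primitive root of 41 is 6.

6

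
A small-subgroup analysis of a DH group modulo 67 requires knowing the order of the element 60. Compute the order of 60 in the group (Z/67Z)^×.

By Lagrange's theorem, ord_67(60) divides φ(67) = 67 − 1 = 66 = 2 · 3 · 11.
Divisors of 66: 1, 2, 3, 6, 11, 22, 33, 66.
Check 60^d mod 67 for each divisor in increasing order:
60^1 ≡ 60 (mod 67)
60^2 ≡ 49 (mod 67)
60^3 ≡ 59 (mod 67)
60^6 ≡ 64 (mod 67)
60^11 ≡ 37 (mod 67)
60^22 ≡ 29 (mod 67)
60^33 ≡ 1 (mod 67) ✓
Therefore the multiplicative order of 60 modulo 67 is 33.

33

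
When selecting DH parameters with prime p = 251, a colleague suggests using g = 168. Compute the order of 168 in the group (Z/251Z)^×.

250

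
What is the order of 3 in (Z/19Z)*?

18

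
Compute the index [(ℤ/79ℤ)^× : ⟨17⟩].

3

The order of 17 must divide φ(79) = 79 − 1 = 78 = 2 · 3 · 13.
Divisors of 78: 1, 2, 3, 6, 13, 26, 39, 78.
Compute 17^d (mod 79) for the divisors d until we hit 1:
17^1 ≡ 17 (mod 79)
17^2 ≡ 52 (mod 79)
17^3 ≡ 15 (mod 79)
17^6 ≡ 67 (mod 79)
17^13 ≡ 78 (mod 79)
17^26 ≡ 1 (mod 79) ✓
So ord_79(17) = 26, hence |⟨17⟩| = 26.
[(Z/79Z)^× : ⟨17⟩] = 78/26 = 3.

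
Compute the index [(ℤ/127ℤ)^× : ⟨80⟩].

Since 80 ∈ (Z/127Z)^×, its order divides φ(127) = 127 − 1 = 126 = 2 · 3^2 · 7.
Divisors of 126: 1, 2, 3, 6, 7, 9, 14, 18, 21, 42, 63, 126.
Check 80^d mod 127 for each divisor in increasing order:
80^1 ≡ 80 (mod 127)
80^2 ≡ 50 (mod 127)
80^3 ≡ 63 (mod 127)
80^6 ≡ 32 (mod 127)
80^7 ≡ 20 (mod 127)
80^9 ≡ 111 (mod 127)
80^14 ≡ 19 (mod 127)
80^18 ≡ 2 (mod 127)
80^21 ≡ 126 (mod 127)
80^42 ≡ 1 (mod 127) ✓
So ord_127(80) = 42, hence |⟨80⟩| = 42.
Index = |(Z/127Z)^×| / |⟨80⟩| = 126 / 42 = 3.

3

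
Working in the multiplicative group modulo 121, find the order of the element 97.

55

By Lagrange's theorem, ord_121(97) divides φ(121) = φ(11^2) = 11·(11−1) = 110 = 2 · 5 · 11.
Divisors of 110: 1, 2, 5, 10, 11, 22, 55, 110.
Compute 97^d (mod 121) for the divisors d until we hit 1:
97^1 ≡ 97 (mod 121)
97^2 ≡ 92 (mod 121)
97^5 ≡ 23 (mod 121)
97^10 ≡ 45 (mod 121)
97^11 ≡ 9 (mod 121)
97^22 ≡ 81 (mod 121)
97^55 ≡ 1 (mod 121) ✓
So ord_121(97) = 55.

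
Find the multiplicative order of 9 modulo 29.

14

The order of 9 must divide φ(29) = 29 − 1 = 28 = 2^2 · 7.
Divisors of 28: 1, 2, 4, 7, 14, 28.
Test each divisor d:
9^1 ≡ 9
9^2 ≡ 23
9^4 ≡ 7
9^7 ≡ 28
9^14 ≡ 1
The smallest such exponent is 14, so the order of 9 is 14.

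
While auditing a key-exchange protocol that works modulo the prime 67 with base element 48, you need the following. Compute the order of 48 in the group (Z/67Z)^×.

66

The order of 48 must divide φ(67) = 67 − 1 = 66 = 2 · 3 · 11.
Divisors of 66: 1, 2, 3, 6, 11, 22, 33, 66.
Evaluate successive powers at the divisors of 66:
48^1 ≡ 48 (mod 67)
48^2 ≡ 26 (mod 67)
48^3 ≡ 42 (mod 67)
48^6 ≡ 22 (mod 67)
48^11 ≡ 38 (mod 67)
48^22 ≡ 37 (mod 67)
48^33 ≡ 66 (mod 67)
48^66 ≡ 1 (mod 67) ✓
Therefore the multiplicative order of 48 modulo 67 is 66.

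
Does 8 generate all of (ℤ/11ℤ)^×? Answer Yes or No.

Yes

φ(11) = 11 − 1 = 10 = 2 · 5.
8 is a primitive root mod 11 iff 8^(φ(11)/q) ≢ 1 for every prime q | φ(11), i.e. q ∈ {2, 5}.
8^5 ≡ 10 (mod 11)  [q = 2: ≢ 1 ✓]
8^2 ≡ 9 (mod 11)  [q = 5: ≢ 1 ✓]
None equal 1, so ord_11(8) = 10: 8 is a primitive root.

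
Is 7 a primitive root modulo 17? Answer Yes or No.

Yes

φ(17) = 17 − 1 = 16 = 2^4.
It suffices to check that the order of 7 is not a proper divisor of 16: compute 7^(16/q) for q ∈ {2}.
7^8 ≡ 16 (mod 17)  [q = 2: ≢ 1 ✓]
None equal 1, so ord_17(7) = 16: 7 is a primitive root.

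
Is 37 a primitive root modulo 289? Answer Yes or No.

Yes

φ(289) = φ(17^2) = 17·(17−1) = 272 = 2^4 · 17.
An element g generates (Z/289Z)^× iff g^(272/q) ≢ 1 (mod 289) for each prime q ∈ {2, 17}.
37^136 ≡ 288 (mod 289)  [q = 2: ≢ 1 ✓]
37^16 ≡ 256 (mod 289)  [q = 17: ≢ 1 ✓]
None equal 1, so ord_289(37) = 272: 37 is a primitive root.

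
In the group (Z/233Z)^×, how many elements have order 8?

φ(233) = 233 − 1 = 232 = 2^3 · 29.
(Z/233Z)^× is cyclic (|G| = 232); a cyclic group of order m has exactly φ(d) elements of each order d | m, and none otherwise.
8 = 2^3 divides 232, and φ(8) = 4.

4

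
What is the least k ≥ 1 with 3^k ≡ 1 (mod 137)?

136

Since 3 ∈ (Z/137Z)^×, its order divides φ(137) = 137 − 1 = 136 = 2^3 · 17.
Divisors of 136: 1, 2, 4, 8, 17, 34, 68, 136.
Check 3^d mod 137 for each divisor in increasing order:
3^1 ≡ 3 (mod 137)
3^2 ≡ 9 (mod 137)
3^4 ≡ 81 (mod 137)
3^8 ≡ 122 (mod 137)
3^17 ≡ 127 (mod 137)
3^34 ≡ 100 (mod 137)
3^68 ≡ 136 (mod 137)
3^136 ≡ 1 (mod 137) ✓
The smallest such exponent is 136, so the order of 3 is 136.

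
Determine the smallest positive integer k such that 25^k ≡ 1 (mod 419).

209

Since 25 ∈ (Z/419Z)^×, its order divides φ(419) = 419 − 1 = 418 = 2 · 11 · 19.
Divisors of 418: 1, 2, 11, 19, 22, 38, 209, 418.
Check 25^d mod 419 for each divisor in increasing order:
25^1 ≡ 25 (mod 419)
25^2 ≡ 206 (mod 419)
25^11 ≡ 343 (mod 419)
25^19 ≡ 13 (mod 419)
25^22 ≡ 329 (mod 419)
25^38 ≡ 169 (mod 419)
25^209 ≡ 1 (mod 419) ✓
So ord_419(25) = 209.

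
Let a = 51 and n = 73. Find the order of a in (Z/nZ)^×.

8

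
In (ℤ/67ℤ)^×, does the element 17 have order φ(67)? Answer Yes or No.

No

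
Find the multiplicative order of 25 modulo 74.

The order of 25 must divide φ(74) = φ(2)·φ(37) = 1·36 = 36 = 2^2 · 3^2.
Divisors of 36: 1, 2, 3, 4, 6, 9, 12, 18, 36.
Test each divisor d:
25^1 ≡ 25 (mod 74)
25^2 ≡ 33 (mod 74)
25^3 ≡ 11 (mod 74)
25^4 ≡ 53 (mod 74)
25^6 ≡ 47 (mod 74)
25^9 ≡ 73 (mod 74)
25^12 ≡ 63 (mod 74)
25^18 ≡ 1 (mod 74) ✓
The smallest such exponent is 18, so the order of 25 is 18.

18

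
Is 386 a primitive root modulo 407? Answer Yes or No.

No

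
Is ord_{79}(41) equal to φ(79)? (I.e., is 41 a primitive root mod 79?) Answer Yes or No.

No

φ(79) = 79 − 1 = 78 = 2 · 3 · 13.
41 is a primitive root mod 79 iff 41^(φ(79)/q) ≢ 1 for every prime q | φ(79), i.e. q ∈ {2, 3, 13}.
41^39 ≡ 78 (mod 79)  [q = 2: ≢ 1 ✓]
41^26 ≡ 1 (mod 79)  [q = 3: ≡ 1 ✗]
41^6 ≡ 62 (mod 79)  [q = 13: ≢ 1 ✓]
41^26 ≡ 1 shows ord(41) | 26, strictly less than φ(79); not a primitive root.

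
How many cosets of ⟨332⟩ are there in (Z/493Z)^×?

8

The order of 332 must divide φ(493) = φ(17·29) = (17−1)·(29−1) = 16·28 = 448 = 2^6 · 7.
Divisors of 448: 1, 2, 4, 7, 8, 14, 16, 28, 32, 56, 64, 112, 224, 448.
Evaluate successive powers at the divisors of 448:
332^1 ≡ 332 (mod 493)
332^2 ≡ 285 (mod 493)
332^4 ≡ 373 (mod 493)
332^7 ≡ 376 (mod 493)
332^8 ≡ 103 (mod 493)
332^14 ≡ 378 (mod 493)
332^16 ≡ 256 (mod 493)
332^28 ≡ 407 (mod 493)
332^32 ≡ 460 (mod 493)
332^56 ≡ 1 (mod 493) ✓
So ord_493(332) = 56, hence |⟨332⟩| = 56.
[(Z/493Z)^× : ⟨332⟩] = 448/56 = 8.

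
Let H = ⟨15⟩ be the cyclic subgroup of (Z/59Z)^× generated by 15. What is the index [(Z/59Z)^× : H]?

2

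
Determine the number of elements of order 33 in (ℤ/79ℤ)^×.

0

φ(79) = 79 − 1 = 78 = 2 · 3 · 13.
(Z/79Z)^× is cyclic (|G| = 78); a cyclic group of order m has exactly φ(d) elements of each order d | m, and none otherwise.
Here 78 is not a multiple of 33, so there are no elements of order 33.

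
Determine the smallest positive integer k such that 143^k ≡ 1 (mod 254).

Since 143 ∈ (Z/254Z)^×, its order divides φ(254) = φ(2)·φ(127) = 1·126 = 126 = 2 · 3^2 · 7.
Divisors of 126: 1, 2, 3, 6, 7, 9, 14, 18, 21, 42, 63, 126.
Evaluate successive powers at the divisors of 126:
143^1 ≡ 143 (mod 254)
143^2 ≡ 129 (mod 254)
143^3 ≡ 159 (mod 254)
143^6 ≡ 135 (mod 254)
143^7 ≡ 1 (mod 254) ✓
Therefore the multiplicative order of 143 modulo 254 is 7.

7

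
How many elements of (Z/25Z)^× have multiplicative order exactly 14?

φ(25) = φ(5^2) = 5·(5−1) = 20 = 2^2 · 5.
In a cyclic group of order 20, there are φ(d) elements of order d for each divisor d of 20, and zero for non-divisors.
Here 20 is not a multiple of 14, so there are no elements of order 14.

0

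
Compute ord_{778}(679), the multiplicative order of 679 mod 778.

97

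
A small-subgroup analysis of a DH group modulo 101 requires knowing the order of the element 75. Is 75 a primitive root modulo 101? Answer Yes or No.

Yes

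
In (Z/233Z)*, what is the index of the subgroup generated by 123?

2

The order of 123 must divide φ(233) = 233 − 1 = 232 = 2^3 · 29.
Divisors of 232: 1, 2, 4, 8, 29, 58, 116, 232.
Evaluate successive powers at the divisors of 232:
123^1 ≡ 123 (mod 233)
123^2 ≡ 217 (mod 233)
123^4 ≡ 23 (mod 233)
123^8 ≡ 63 (mod 233)
123^29 ≡ 89 (mod 233)
123^58 ≡ 232 (mod 233)
123^116 ≡ 1 (mod 233) ✓
Thus |⟨123⟩| = ord(123) = 116.
Index = |(Z/233Z)^×| / |⟨123⟩| = 232 / 116 = 2.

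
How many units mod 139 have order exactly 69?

φ(139) = 139 − 1 = 138 = 2 · 3 · 23.
(Z/139Z)^× is cyclic (|G| = 138); a cyclic group of order m has exactly φ(d) elements of each order d | m, and none otherwise.
69 = 3 · 23 divides 138, and φ(69) = 44.

44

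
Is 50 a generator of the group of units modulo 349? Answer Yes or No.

Yes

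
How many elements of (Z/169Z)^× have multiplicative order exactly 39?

24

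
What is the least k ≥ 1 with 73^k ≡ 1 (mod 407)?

Since 73 ∈ (Z/407Z)^×, its order divides φ(407) = φ(11·37) = (11−1)·(37−1) = 10·36 = 360 = 2^3 · 3^2 · 5.
Divisors of 360: 1, 2, 3, 4, 5, 6, 8, 9, 10, 12, 15, 18, 20, 24, 30, 36, 40, 45, 60, 72, 90, 120, 180, 360.
Test each divisor d:
73^1 ≡ 73 (mod 407)
73^2 ≡ 38 (mod 407)
73^3 ≡ 332 (mod 407)
73^4 ≡ 223 (mod 407)
73^5 ≡ 406 (mod 407)
73^6 ≡ 334 (mod 407)
73^8 ≡ 75 (mod 407)
73^9 ≡ 184 (mod 407)
73^10 ≡ 1 (mod 407) ✓
Therefore the multiplicative order of 73 modulo 407 is 10.

10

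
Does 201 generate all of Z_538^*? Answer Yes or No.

Yes

φ(538) = φ(2)·φ(269) = 1·268 = 268 = 2^2 · 67.
It suffices to check that the order of 201 is not a proper divisor of 268: compute 201^(268/q) for q ∈ {2, 67}.
201^134 ≡ 537 (mod 538)  [q = 2: ≢ 1 ✓]
201^4 ≡ 449 (mod 538)  [q = 67: ≢ 1 ✓]
Every test exponent gives a nontrivial residue, hence 201 generates the full group.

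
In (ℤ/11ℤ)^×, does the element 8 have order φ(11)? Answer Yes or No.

Yes

φ(11) = 11 − 1 = 10 = 2 · 5.
It suffices to check that the order of 8 is not a proper divisor of 10: compute 8^(10/q) for q ∈ {2, 5}.
8^5 ≡ 10 (mod 11)  [q = 2: ≢ 1 ✓]
8^2 ≡ 9 (mod 11)  [q = 5: ≢ 1 ✓]
All checks pass, so 8 has order 10 and is a primitive root modulo 11.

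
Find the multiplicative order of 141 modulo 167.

83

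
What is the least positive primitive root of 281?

3

φ(281) = 281 − 1 = 280 = 2^3 · 5 · 7.
g is a primitive root iff g^(280/q) ≢ 1 (mod 281) for each prime q ∈ {2, 5, 7}.
g = 2: 2^140 ≡ 1 — hits 1, so not a primitive root.
g = 3: 3^140 ≡ 280; 3^56 ≡ 86; 3^40 ≡ 249 — none is 1, so 3 is a primitive root.
The smallest primitive root modulo 281 is 3.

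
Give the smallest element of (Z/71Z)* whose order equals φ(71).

7

φ(71) = 71 − 1 = 70 = 2 · 5 · 7.
g is a primitive root iff g^(70/q) ≢ 1 (mod 71) for each prime q ∈ {2, 5, 7}.
g = 2: 2^35 ≡ 1 — hits 1, so not a primitive root.
g = 3: 3^35 ≡ 1 — hits 1, so not a primitive root.
g = 4: 4^35 ≡ 1 — hits 1, so not a primitive root.
g = 5: 5^35 ≡ 1 — hits 1, so not a primitive root.
g = 6: 6^35 ≡ 1 — hits 1, so not a primitive root.
g = 7: 7^35 ≡ 70; 7^14 ≡ 54; 7^10 ≡ 45 — none is 1, so 7 is a primitive root.
So 7 is the smallest generator of (Z/71Z)^×.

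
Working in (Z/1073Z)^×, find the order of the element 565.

84

Since 565 ∈ (Z/1073Z)^×, its order divides φ(1073) = φ(29·37) = (29−1)·(37−1) = 28·36 = 1008 = 2^4 · 3^2 · 7.
Divisors of 1008: 1, 2, 3, 4, 6, 7, 8, 9, 12, 14, 16, 18, 21, 24, 28, 36, 42, 48, 56, 63, 72, 84, 112, 126, 144, 168, 252, 336, 504, 1008.
Check 565^d mod 1073 for each divisor in increasing order:
565^1 ≡ 565 (mod 1073)
565^2 ≡ 544 (mod 1073)
565^3 ≡ 482 (mod 1073)
565^4 ≡ 861 (mod 1073)
565^6 ≡ 556 (mod 1073)
565^7 ≡ 824 (mod 1073)
565^8 ≡ 951 (mod 1073)
565^9 ≡ 815 (mod 1073)
565^12 ≡ 112 (mod 1073)
565^14 ≡ 840 (mod 1073)
565^16 ≡ 935 (mod 1073)
565^18 ≡ 38 (mod 1073)
565^21 ≡ 75 (mod 1073)
565^24 ≡ 741 (mod 1073)
565^28 ≡ 639 (mod 1073)
565^36 ≡ 371 (mod 1073)
565^42 ≡ 260 (mod 1073)
565^48 ≡ 778 (mod 1073)
565^56 ≡ 581 (mod 1073)
565^63 ≡ 186 (mod 1073)
565^72 ≡ 297 (mod 1073)
565^84 ≡ 1 (mod 1073) ✓
Hence ord(565) = 84.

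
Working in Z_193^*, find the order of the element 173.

64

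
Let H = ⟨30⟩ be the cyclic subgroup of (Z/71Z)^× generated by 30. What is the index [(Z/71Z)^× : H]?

10

The order of 30 must divide φ(71) = 71 − 1 = 70 = 2 · 5 · 7.
Divisors of 70: 1, 2, 5, 7, 10, 14, 35, 70.
Test each divisor d:
30^1 ≡ 30 (mod 71)
30^2 ≡ 48 (mod 71)
30^5 ≡ 37 (mod 71)
30^7 ≡ 1 (mod 71) ✓
Thus |⟨30⟩| = ord(30) = 7.
The index is φ(71) / ord(30) = 70 / 7 = 10.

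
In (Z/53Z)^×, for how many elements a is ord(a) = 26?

12

φ(53) = 53 − 1 = 52 = 2^2 · 13.
In a cyclic group of order 52, there are φ(d) elements of order d for each divisor d of 52, and zero for non-divisors.
26 = 2 · 13 divides 52, and φ(26) = 12.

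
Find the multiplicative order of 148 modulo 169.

By Lagrange's theorem, ord_169(148) divides φ(169) = φ(13^2) = 13·(13−1) = 156 = 2^2 · 3 · 13.
Divisors of 156: 1, 2, 3, 4, 6, 12, 13, 26, 39, 52, 78, 156.
Compute 148^d (mod 169) for the divisors d until we hit 1:
148^1 ≡ 148 (mod 169)
148^2 ≡ 103 (mod 169)
148^3 ≡ 34 (mod 169)
148^4 ≡ 131 (mod 169)
148^6 ≡ 142 (mod 169)
148^12 ≡ 53 (mod 169)
148^13 ≡ 70 (mod 169)
148^26 ≡ 168 (mod 169)
148^39 ≡ 99 (mod 169)
148^52 ≡ 1 (mod 169) ✓
Hence ord(148) = 52.

52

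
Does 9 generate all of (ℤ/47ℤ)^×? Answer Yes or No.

φ(47) = 47 − 1 = 46 = 2 · 23.
An element g generates (Z/47Z)^× iff g^(46/q) ≢ 1 (mod 47) for each prime q ∈ {2, 23}.
9^23 ≡ 1 (mod 47)  [q = 2: ≡ 1 ✗]
9^2 ≡ 34 (mod 47)  [q = 23: ≢ 1 ✓]
9^23 ≡ 1 shows ord(9) | 23, strictly less than φ(47); not a primitive root.

No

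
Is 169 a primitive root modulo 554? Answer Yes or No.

No

φ(554) = φ(2)·φ(277) = 1·276 = 276 = 2^2 · 3 · 23.
It suffices to check that the order of 169 is not a proper divisor of 276: compute 169^(276/q) for q ∈ {2, 3, 23}.
169^138 ≡ 1 (mod 554)  [q = 2: ≡ 1 ✗]
169^92 ≡ 1 (mod 554)  [q = 3: ≡ 1 ✗]
169^12 ≡ 541 (mod 554)  [q = 23: ≢ 1 ✓]
Since 169^138 ≡ 1, the order of 169 divides 138 < 276, so 169 is not a primitive root.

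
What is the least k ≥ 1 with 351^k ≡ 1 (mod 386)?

ord(351) | φ(386) = φ(2)·φ(193) = 1·192 = 192 = 2^6 · 3.
Divisors of 192: 1, 2, 3, 4, 6, 8, 12, 16, 24, 32, 48, 64, 96, 192.
Compute 351^d (mod 386) for the divisors d until we hit 1:
351^1 ≡ 351 (mod 386)
351^2 ≡ 67 (mod 386)
351^3 ≡ 357 (mod 386)
351^4 ≡ 243 (mod 386)
351^6 ≡ 69 (mod 386)
351^8 ≡ 377 (mod 386)
351^12 ≡ 129 (mod 386)
351^16 ≡ 81 (mod 386)
351^24 ≡ 43 (mod 386)
351^32 ≡ 385 (mod 386)
351^48 ≡ 305 (mod 386)
351^64 ≡ 1 (mod 386) ✓
Hence ord(351) = 64.

64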